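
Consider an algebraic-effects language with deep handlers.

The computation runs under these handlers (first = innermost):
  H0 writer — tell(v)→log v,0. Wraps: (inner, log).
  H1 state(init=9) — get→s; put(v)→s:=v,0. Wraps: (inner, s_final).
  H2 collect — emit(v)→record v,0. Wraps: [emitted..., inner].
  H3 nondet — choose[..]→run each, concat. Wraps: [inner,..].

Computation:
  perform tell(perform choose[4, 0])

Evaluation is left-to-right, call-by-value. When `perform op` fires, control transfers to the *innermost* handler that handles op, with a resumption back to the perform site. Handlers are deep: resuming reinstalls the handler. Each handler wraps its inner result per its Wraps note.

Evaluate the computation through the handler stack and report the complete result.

Evaluation trace:
choose[4, 0] @ H3
  branch[0] choose=4:
    tell(4) @ H0 ⇒ log+=4
    H0 returns (0, (4))
    H1 returns ((0, (4)), 9)
    H2 returns [((0, (4)), 9)]
    H3 returns [[((0, (4)), 9)]]
  branch[1] choose=0:
    tell(0) @ H0 ⇒ log+=0
    H0 returns (0, (0))
    H1 returns ((0, (0)), 9)
    H2 returns [((0, (0)), 9)]
    H3 returns [[((0, (0)), 9)]]
= [[((0, (4)), 9)], [((0, (0)), 9)]]

Answer: [[((0, (4)), 9)], [((0, (0)), 9)]]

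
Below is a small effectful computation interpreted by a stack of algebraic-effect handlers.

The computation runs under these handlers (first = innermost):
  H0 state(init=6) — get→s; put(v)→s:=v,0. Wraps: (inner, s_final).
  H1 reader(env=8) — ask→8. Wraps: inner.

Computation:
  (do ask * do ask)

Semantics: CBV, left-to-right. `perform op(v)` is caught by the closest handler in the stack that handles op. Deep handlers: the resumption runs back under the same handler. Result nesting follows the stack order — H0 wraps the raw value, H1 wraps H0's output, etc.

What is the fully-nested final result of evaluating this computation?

Step-by-step:
ask @ H1 ⇒ 8
ask @ H1 ⇒ 8
H0 returns (64, 6)
H1 returns (64, 6)
= (64, 6)

Answer: (64, 6)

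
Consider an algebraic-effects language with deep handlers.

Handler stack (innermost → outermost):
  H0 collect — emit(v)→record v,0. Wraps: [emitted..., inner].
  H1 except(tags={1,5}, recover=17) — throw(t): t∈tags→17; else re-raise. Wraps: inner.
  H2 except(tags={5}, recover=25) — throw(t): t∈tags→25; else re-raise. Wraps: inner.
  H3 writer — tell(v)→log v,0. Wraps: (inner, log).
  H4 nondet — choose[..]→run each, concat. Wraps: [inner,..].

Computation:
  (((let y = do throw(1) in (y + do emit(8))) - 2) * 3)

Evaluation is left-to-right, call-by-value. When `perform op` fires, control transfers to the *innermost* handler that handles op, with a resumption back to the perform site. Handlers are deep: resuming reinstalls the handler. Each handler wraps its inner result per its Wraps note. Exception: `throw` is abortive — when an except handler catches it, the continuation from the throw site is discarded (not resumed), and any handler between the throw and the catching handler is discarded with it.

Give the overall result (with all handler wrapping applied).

Step-by-step:
throw(1) @ H1 caught ⇒ 17
H2 returns 17
H3 returns (17, ())
H4 returns [(17, ())]
= [(17, ())]

Answer: [(17, ())]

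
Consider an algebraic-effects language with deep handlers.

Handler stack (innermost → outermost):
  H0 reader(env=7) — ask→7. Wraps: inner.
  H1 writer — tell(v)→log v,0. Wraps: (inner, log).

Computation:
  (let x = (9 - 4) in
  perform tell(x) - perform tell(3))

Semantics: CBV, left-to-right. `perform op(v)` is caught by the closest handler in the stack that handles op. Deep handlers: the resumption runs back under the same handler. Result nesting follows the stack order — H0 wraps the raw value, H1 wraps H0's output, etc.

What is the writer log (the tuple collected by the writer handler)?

Step-by-step:
tell(5) @ H1 ⇒ log+=5
tell(3) @ H1 ⇒ log+=3
H0 returns 0
H1 returns (0, (5, 3))
= (0, (5, 3))

Answer: (5, 3)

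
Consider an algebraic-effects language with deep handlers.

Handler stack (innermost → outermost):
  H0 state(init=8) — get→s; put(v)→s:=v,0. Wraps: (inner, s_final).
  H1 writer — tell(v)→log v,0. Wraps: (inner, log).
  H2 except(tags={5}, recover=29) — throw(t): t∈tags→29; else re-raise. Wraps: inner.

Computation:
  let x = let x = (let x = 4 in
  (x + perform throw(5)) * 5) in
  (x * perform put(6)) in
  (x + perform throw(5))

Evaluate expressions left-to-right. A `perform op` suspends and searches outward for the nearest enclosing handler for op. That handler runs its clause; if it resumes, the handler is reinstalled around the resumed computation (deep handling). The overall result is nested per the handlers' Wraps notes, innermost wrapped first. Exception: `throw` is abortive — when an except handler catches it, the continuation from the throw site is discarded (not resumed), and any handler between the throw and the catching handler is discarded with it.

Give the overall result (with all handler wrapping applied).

Evaluation trace:
throw(5) @ H2 caught ⇒ 29
= 29

Answer: 29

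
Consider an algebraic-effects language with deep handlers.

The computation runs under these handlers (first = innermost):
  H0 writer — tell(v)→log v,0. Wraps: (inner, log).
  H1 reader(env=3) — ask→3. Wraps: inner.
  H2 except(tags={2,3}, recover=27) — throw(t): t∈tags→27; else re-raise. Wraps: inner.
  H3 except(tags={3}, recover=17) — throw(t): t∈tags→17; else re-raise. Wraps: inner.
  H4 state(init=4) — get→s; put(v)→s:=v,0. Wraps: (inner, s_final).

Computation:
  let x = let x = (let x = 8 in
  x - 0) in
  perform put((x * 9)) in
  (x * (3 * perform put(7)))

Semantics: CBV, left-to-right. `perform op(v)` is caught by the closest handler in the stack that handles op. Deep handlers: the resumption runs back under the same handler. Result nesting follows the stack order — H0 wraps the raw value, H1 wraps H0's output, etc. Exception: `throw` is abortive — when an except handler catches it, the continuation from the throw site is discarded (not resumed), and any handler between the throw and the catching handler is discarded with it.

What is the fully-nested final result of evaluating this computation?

Evaluation trace:
put(72) @ H4 ⇒ s:=72
put(7) @ H4 ⇒ s:=7
H0 returns (0, ())
H1 returns (0, ())
H2 returns (0, ())
H3 returns (0, ())
H4 returns ((0, ()), 7)
= ((0, ()), 7)

Answer: ((0, ()), 7)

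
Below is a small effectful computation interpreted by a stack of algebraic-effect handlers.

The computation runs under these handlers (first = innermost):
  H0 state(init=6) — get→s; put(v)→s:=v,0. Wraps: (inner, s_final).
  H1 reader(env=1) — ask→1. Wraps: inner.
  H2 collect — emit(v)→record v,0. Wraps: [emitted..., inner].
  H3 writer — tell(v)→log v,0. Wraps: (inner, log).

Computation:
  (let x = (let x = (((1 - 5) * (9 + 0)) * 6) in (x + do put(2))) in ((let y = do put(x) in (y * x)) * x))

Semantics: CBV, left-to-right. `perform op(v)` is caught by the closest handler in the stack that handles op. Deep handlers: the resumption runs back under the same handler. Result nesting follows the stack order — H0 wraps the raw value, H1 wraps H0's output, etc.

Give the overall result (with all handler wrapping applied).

Step-by-step:
put(2) @ H0 ⇒ s:=2
put(-216) @ H0 ⇒ s:=-216
H0 returns (0, -216)
H1 returns (0, -216)
H2 returns [(0, -216)]
H3 returns ([(0, -216)], ())
= ([(0, -216)], ())

Answer: ([(0, -216)], ())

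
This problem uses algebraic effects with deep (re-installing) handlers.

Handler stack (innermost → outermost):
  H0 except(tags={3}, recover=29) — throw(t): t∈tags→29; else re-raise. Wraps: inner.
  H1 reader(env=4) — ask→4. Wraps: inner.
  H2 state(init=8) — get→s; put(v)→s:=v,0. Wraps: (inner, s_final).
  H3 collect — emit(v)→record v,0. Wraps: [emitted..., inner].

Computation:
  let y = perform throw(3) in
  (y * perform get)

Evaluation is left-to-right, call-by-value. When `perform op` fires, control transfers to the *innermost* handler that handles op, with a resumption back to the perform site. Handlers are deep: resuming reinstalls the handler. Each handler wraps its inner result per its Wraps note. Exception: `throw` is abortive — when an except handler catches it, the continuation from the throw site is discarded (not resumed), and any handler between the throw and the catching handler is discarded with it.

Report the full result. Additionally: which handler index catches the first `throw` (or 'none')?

Evaluation trace:
throw(3) @ H0 caught ⇒ 29
H1 returns 29
H2 returns (29, 8)
H3 returns [(29, 8)]
= [(29, 8)]

Answer: [(29, 8)] ; first throw caught by: H0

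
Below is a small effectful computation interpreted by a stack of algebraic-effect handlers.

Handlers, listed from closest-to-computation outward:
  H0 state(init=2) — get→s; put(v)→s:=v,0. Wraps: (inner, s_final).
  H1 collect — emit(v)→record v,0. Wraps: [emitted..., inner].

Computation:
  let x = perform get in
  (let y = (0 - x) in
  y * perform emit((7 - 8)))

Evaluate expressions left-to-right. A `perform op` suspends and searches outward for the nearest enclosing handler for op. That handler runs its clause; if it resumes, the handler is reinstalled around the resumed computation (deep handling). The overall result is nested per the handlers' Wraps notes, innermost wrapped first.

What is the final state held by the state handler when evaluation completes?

Answer: 2

Evaluation trace:
get @ H0 ⇒ 2
emit(-1) @ H1 ⇒ out+=-1
H0 returns (0, 2)
H1 returns [-1, (0, 2)]
= [-1, (0, 2)]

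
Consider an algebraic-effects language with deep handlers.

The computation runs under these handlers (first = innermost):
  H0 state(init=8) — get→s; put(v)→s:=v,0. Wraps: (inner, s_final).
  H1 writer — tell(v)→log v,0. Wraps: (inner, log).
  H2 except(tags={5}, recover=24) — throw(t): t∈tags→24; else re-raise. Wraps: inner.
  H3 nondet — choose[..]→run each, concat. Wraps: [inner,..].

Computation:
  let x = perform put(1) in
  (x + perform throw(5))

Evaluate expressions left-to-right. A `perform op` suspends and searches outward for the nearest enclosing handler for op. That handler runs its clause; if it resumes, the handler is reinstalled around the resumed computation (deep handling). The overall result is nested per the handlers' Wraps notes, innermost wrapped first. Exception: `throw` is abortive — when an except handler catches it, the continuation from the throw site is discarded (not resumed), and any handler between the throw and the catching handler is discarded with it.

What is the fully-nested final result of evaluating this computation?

Step-by-step:
put(1) @ H0 ⇒ s:=1
throw(5) @ H2 caught ⇒ 24
H3 returns [24]
= [24]

Answer: [24]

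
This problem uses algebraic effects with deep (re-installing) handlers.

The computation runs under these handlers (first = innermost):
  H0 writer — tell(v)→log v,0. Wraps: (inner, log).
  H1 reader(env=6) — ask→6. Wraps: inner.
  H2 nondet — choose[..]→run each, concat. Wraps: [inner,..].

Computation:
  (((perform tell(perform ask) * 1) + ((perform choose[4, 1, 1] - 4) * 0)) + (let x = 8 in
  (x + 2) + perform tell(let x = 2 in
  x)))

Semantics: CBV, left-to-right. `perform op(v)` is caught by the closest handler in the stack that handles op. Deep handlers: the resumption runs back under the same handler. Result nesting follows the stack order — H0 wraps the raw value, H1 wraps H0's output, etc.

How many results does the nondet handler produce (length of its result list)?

Answer: 3

Evaluation trace:
ask @ H1 ⇒ 6
tell(6) @ H0 ⇒ log+=6
choose[4, 1, 1] @ H2
  branch[0] choose=4:
    tell(2) @ H0 ⇒ log+=2
    H0 returns (10, (6, 2))
    H1 returns (10, (6, 2))
    H2 returns [(10, (6, 2))]
  branch[1] choose=1:
    tell(2) @ H0 ⇒ log+=2
    H0 returns (10, (6, 2))
    H1 returns (10, (6, 2))
    H2 returns [(10, (6, 2))]
  branch[2] choose=1:
    tell(2) @ H0 ⇒ log+=2
    H0 returns (10, (6, 2))
    H1 returns (10, (6, 2))
    H2 returns [(10, (6, 2))]
= [(10, (6, 2)), (10, (6, 2)), (10, (6, 2))]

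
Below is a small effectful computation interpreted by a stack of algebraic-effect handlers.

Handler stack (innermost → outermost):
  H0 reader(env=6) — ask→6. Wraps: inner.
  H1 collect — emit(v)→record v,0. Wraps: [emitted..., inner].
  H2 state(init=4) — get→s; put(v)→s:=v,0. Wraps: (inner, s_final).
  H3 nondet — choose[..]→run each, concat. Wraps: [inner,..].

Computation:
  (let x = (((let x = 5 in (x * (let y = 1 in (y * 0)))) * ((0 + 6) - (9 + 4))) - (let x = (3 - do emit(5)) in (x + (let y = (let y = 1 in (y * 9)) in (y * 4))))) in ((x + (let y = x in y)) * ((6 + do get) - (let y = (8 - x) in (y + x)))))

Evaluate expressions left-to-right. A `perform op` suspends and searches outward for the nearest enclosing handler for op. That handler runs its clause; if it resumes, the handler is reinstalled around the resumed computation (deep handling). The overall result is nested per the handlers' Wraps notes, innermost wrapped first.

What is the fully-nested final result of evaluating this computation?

Working:
emit(5) @ H1 ⇒ out+=5
get @ H2 ⇒ 4
H0 returns -156
H1 returns [5, -156]
H2 returns ([5, -156], 4)
H3 returns [([5, -156], 4)]
= [([5, -156], 4)]

Answer: [([5, -156], 4)]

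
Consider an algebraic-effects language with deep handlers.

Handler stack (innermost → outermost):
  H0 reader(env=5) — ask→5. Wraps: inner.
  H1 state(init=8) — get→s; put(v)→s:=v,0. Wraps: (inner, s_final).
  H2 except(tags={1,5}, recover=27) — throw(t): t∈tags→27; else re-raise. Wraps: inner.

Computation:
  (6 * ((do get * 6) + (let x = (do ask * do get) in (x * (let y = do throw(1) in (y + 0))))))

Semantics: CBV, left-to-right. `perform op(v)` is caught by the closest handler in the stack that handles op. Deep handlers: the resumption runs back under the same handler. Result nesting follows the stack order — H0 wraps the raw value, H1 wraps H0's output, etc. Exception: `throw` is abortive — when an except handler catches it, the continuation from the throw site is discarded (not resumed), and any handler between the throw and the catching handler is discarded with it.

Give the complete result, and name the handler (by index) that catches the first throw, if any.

Answer: 27 ; first throw caught by: H2

Evaluation trace:
get @ H1 ⇒ 8
ask @ H0 ⇒ 5
get @ H1 ⇒ 8
throw(1) @ H2 caught ⇒ 27
= 27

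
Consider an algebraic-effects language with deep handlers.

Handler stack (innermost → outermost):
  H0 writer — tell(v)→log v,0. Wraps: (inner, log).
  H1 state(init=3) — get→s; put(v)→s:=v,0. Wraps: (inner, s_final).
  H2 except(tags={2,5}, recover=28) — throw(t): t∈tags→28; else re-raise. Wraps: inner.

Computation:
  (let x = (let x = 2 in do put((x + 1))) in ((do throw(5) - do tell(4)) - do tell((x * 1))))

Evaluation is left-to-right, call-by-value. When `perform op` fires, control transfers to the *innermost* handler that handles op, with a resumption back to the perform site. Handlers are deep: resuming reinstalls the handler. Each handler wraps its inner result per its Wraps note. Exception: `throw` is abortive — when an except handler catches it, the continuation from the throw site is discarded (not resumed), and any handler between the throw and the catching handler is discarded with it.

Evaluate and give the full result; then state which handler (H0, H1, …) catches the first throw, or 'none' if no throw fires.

Working:
put(3) @ H1 ⇒ s:=3
throw(5) @ H2 caught ⇒ 28
= 28

Answer: 28 ; first throw caught by: H2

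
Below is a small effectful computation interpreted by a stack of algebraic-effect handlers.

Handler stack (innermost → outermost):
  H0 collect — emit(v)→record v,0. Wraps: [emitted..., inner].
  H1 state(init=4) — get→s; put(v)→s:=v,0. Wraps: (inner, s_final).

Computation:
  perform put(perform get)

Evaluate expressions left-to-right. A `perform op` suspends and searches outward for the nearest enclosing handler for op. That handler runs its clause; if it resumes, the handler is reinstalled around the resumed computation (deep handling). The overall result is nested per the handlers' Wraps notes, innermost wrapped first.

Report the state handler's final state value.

Answer: 4

Step-by-step:
get @ H1 ⇒ 4
put(4) @ H1 ⇒ s:=4
H0 returns [0]
H1 returns ([0], 4)
= ([0], 4)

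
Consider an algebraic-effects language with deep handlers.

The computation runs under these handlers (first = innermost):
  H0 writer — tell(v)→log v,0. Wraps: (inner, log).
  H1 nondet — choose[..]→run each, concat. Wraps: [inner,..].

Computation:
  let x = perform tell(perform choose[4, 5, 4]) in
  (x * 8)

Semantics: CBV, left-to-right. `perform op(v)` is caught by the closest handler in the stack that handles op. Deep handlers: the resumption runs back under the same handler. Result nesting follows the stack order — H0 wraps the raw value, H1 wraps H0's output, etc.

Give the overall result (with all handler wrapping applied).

Evaluation trace:
choose[4, 5, 4] @ H1
  branch[0] choose=4:
    tell(4) @ H0 ⇒ log+=4
    H0 returns (0, (4))
    H1 returns [(0, (4))]
  branch[1] choose=5:
    tell(5) @ H0 ⇒ log+=5
    H0 returns (0, (5))
    H1 returns [(0, (5))]
  branch[2] choose=4:
    tell(4) @ H0 ⇒ log+=4
    H0 returns (0, (4))
    H1 returns [(0, (4))]
= [(0, (4)), (0, (5)), (0, (4))]

Answer: [(0, (4)), (0, (5)), (0, (4))]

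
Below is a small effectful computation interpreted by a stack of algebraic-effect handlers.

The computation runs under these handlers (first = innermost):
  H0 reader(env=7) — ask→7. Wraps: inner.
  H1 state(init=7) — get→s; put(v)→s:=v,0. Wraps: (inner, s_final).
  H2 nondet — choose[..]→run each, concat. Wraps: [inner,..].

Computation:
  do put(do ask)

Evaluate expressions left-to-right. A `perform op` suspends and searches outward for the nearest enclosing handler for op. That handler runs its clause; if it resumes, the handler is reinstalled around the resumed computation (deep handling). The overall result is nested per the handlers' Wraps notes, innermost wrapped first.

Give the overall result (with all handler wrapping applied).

Answer: [(0, 7)]

Step-by-step:
ask @ H0 ⇒ 7
put(7) @ H1 ⇒ s:=7
H0 returns 0
H1 returns (0, 7)
H2 returns [(0, 7)]
= [(0, 7)]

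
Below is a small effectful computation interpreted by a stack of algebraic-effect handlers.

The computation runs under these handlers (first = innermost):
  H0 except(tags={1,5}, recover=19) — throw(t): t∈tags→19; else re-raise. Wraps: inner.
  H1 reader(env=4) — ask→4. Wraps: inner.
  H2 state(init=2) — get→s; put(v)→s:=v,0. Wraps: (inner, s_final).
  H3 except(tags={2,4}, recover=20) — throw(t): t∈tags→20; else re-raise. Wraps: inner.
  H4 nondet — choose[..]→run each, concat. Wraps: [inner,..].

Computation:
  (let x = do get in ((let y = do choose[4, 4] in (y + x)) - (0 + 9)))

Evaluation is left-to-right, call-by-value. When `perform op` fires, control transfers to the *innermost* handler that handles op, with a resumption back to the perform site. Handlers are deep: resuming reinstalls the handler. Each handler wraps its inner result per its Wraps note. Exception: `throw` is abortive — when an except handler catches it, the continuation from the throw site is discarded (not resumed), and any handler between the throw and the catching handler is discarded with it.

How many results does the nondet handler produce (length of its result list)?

Answer: 2

Working:
get @ H2 ⇒ 2
choose[4, 4] @ H4
  branch[0] choose=4:
    H0 returns -3
    H1 returns -3
    H2 returns (-3, 2)
    H3 returns (-3, 2)
    H4 returns [(-3, 2)]
  branch[1] choose=4:
    H0 returns -3
    H1 returns -3
    H2 returns (-3, 2)
    H3 returns (-3, 2)
    H4 returns [(-3, 2)]
= [(-3, 2), (-3, 2)]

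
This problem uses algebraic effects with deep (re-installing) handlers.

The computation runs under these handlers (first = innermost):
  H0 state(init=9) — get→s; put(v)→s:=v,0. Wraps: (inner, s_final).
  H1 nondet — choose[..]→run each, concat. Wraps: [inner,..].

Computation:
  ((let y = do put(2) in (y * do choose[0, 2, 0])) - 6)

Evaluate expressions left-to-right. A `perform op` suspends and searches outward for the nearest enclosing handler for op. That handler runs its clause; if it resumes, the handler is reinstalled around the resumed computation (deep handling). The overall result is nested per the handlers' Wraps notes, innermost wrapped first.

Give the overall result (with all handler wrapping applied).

Answer: [(-6, 2), (-6, 2), (-6, 2)]

Working:
put(2) @ H0 ⇒ s:=2
choose[0, 2, 0] @ H1
  branch[0] choose=0:
    H0 returns (-6, 2)
    H1 returns [(-6, 2)]
  branch[1] choose=2:
    H0 returns (-6, 2)
    H1 returns [(-6, 2)]
  branch[2] choose=0:
    H0 returns (-6, 2)
    H1 returns [(-6, 2)]
= [(-6, 2), (-6, 2), (-6, 2)]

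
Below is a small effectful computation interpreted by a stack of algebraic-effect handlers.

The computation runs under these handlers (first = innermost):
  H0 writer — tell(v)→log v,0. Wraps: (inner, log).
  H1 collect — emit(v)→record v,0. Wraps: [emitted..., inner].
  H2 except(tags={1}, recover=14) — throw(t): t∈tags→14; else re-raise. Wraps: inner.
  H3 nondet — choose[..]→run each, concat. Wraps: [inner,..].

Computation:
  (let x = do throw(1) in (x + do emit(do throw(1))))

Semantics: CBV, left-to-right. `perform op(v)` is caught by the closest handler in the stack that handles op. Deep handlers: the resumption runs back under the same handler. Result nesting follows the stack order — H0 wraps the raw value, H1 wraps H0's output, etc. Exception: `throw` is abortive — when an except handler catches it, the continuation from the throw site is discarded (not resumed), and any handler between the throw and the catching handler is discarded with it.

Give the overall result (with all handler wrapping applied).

Answer: [14]

Working:
throw(1) @ H2 caught ⇒ 14
H3 returns [14]
= [14]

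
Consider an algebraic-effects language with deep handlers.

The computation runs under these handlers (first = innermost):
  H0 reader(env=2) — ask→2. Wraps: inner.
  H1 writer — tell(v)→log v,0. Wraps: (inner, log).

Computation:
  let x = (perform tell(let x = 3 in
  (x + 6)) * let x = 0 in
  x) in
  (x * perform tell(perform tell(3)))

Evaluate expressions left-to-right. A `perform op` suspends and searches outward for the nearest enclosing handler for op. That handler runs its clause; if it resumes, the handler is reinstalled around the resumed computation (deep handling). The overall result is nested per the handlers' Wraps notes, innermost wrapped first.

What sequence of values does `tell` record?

Step-by-step:
tell(9) @ H1 ⇒ log+=9
tell(3) @ H1 ⇒ log+=3
tell(0) @ H1 ⇒ log+=0
H0 returns 0
H1 returns (0, (9, 3, 0))
= (0, (9, 3, 0))

Answer: (9, 3, 0)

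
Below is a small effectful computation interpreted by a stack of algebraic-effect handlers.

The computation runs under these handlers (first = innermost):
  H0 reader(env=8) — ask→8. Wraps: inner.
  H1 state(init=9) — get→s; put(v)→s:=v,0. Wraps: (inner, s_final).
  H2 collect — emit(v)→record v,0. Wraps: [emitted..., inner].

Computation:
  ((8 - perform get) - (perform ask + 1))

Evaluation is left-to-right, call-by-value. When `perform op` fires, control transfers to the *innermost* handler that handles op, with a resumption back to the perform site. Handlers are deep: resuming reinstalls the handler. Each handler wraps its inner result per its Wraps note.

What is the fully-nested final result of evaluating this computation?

Working:
get @ H1 ⇒ 9
ask @ H0 ⇒ 8
H0 returns -10
H1 returns (-10, 9)
H2 returns [(-10, 9)]
= [(-10, 9)]

Answer: [(-10, 9)]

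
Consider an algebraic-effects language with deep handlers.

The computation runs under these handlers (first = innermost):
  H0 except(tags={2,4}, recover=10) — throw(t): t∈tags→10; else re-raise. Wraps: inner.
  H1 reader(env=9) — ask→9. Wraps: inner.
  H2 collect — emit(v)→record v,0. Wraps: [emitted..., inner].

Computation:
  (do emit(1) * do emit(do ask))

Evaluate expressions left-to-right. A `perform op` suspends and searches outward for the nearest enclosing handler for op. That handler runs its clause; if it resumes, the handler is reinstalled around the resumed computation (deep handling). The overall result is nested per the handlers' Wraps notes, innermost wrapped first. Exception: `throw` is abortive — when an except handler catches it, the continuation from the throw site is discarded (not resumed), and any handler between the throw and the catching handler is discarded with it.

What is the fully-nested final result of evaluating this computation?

Answer: [1, 9, 0]

Evaluation trace:
emit(1) @ H2 ⇒ out+=1
ask @ H1 ⇒ 9
emit(9) @ H2 ⇒ out+=9
H0 returns 0
H1 returns 0
H2 returns [1, 9, 0]
= [1, 9, 0]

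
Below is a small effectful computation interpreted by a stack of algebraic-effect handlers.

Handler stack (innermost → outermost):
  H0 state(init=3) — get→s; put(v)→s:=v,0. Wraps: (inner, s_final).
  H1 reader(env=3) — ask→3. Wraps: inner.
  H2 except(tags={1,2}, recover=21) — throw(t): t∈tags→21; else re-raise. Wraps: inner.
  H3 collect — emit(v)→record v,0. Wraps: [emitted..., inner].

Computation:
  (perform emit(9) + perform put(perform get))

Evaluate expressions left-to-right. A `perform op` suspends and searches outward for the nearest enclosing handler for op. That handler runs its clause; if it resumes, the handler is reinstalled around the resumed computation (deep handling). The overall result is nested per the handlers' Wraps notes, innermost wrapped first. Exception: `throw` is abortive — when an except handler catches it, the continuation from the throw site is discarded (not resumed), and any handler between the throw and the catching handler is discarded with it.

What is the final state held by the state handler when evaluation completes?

Evaluation trace:
emit(9) @ H3 ⇒ out+=9
get @ H0 ⇒ 3
put(3) @ H0 ⇒ s:=3
H0 returns (0, 3)
H1 returns (0, 3)
H2 returns (0, 3)
H3 returns [9, (0, 3)]
= [9, (0, 3)]

Answer: 3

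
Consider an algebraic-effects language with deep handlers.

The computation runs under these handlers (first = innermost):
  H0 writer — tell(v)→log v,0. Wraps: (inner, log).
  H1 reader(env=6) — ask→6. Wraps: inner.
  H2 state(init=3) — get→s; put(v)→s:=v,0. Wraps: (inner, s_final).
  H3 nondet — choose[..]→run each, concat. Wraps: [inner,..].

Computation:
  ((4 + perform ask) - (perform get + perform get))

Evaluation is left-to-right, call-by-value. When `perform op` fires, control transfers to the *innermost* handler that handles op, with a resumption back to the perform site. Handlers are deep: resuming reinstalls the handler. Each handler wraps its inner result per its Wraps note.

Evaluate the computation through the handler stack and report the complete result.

Working:
ask @ H1 ⇒ 6
get @ H2 ⇒ 3
get @ H2 ⇒ 3
H0 returns (4, ())
H1 returns (4, ())
H2 returns ((4, ()), 3)
H3 returns [((4, ()), 3)]
= [((4, ()), 3)]

Answer: [((4, ()), 3)]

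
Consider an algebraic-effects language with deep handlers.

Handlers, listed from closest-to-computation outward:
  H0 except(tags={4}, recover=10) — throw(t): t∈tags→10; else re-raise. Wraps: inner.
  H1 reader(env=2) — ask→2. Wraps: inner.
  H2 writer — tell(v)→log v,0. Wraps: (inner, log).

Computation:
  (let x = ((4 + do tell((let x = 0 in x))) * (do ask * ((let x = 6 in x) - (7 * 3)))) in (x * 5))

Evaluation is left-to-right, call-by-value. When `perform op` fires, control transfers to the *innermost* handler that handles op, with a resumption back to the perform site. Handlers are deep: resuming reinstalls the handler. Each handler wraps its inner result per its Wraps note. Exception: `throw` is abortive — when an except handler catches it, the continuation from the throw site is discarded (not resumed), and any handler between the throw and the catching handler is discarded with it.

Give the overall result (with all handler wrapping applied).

Step-by-step:
tell(0) @ H2 ⇒ log+=0
ask @ H1 ⇒ 2
H0 returns -600
H1 returns -600
H2 returns (-600, (0))
= (-600, (0))

Answer: (-600, (0))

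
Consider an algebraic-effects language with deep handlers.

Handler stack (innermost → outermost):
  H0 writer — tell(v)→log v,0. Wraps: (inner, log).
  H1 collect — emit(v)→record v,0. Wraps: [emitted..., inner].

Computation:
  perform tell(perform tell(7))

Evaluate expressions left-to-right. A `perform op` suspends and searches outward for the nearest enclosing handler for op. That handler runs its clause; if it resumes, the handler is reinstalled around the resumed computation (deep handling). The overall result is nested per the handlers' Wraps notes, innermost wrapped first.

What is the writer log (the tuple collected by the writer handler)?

Answer: (7, 0)

Evaluation trace:
tell(7) @ H0 ⇒ log+=7
tell(0) @ H0 ⇒ log+=0
H0 returns (0, (7, 0))
H1 returns [(0, (7, 0))]
= [(0, (7, 0))]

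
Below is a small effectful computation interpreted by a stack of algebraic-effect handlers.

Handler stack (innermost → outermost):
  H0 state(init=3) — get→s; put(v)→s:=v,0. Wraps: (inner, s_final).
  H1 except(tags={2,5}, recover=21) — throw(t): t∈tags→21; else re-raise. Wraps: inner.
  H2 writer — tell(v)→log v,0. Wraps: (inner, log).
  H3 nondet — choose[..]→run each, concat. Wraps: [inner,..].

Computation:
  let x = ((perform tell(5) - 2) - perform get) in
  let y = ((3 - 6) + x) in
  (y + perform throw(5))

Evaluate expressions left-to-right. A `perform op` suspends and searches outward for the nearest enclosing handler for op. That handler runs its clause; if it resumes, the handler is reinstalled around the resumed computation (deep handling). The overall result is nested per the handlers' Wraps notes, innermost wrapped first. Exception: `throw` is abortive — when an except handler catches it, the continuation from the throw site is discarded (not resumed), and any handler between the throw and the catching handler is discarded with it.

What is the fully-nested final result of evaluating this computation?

Step-by-step:
tell(5) @ H2 ⇒ log+=5
get @ H0 ⇒ 3
throw(5) @ H1 caught ⇒ 21
H2 returns (21, (5))
H3 returns [(21, (5))]
= [(21, (5))]

Answer: [(21, (5))]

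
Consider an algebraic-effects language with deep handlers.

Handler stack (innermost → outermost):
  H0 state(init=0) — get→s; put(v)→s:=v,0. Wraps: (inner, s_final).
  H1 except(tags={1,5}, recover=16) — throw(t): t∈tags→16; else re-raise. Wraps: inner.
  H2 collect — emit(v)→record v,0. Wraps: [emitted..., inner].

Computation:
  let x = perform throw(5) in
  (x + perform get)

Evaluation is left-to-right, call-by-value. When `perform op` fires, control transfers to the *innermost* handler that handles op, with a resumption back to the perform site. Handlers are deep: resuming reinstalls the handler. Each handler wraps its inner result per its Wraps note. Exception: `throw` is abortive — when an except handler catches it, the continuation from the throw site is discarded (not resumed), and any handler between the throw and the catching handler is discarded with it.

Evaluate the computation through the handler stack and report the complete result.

Answer: [16]

Step-by-step:
throw(5) @ H1 caught ⇒ 16
H2 returns [16]
= [16]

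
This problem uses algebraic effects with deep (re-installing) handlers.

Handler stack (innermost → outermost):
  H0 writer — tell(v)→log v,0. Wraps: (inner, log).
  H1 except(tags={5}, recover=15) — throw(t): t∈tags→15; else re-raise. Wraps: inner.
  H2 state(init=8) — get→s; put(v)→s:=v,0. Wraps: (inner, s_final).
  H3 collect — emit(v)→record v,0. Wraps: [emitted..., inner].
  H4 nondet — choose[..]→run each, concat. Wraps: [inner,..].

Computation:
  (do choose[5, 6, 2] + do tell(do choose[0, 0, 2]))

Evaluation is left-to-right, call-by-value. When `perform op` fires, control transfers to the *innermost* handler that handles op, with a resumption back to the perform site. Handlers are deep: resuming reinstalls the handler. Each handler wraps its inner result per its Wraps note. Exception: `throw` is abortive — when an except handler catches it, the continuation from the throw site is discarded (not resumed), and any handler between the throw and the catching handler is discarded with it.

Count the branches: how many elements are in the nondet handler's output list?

Answer: 9

Working:
choose[5, 6, 2] @ H4
  branch[0] choose=5:
    choose[0, 0, 2] @ H4
      branch[0] choose=0:
        tell(0) @ H0 ⇒ log+=0
        H0 returns (5, (0))
        H1 returns (5, (0))
        H2 returns ((5, (0)), 8)
        H3 returns [((5, (0)), 8)]
        H4 returns [[((5, (0)), 8)]]
      branch[1] choose=0:
        tell(0) @ H0 ⇒ log+=0
        H0 returns (5, (0))
        H1 returns (5, (0))
        H2 returns ((5, (0)), 8)
        H3 returns [((5, (0)), 8)]
        H4 returns [[((5, (0)), 8)]]
      branch[2] choose=2:
        tell(2) @ H0 ⇒ log+=2
        H0 returns (5, (2))
        H1 returns (5, (2))
        H2 returns ((5, (2)), 8)
        H3 returns [((5, (2)), 8)]
        H4 returns [[((5, (2)), 8)]]
  branch[1] choose=6:
    choose[0, 0, 2] @ H4
      branch[0] choose=0:
        tell(0) @ H0 ⇒ log+=0
        H0 returns (6, (0))
        H1 returns (6, (0))
        H2 returns ((6, (0)), 8)
        H3 returns [((6, (0)), 8)]
        H4 returns [[((6, (0)), 8)]]
      branch[1] choose=0:
        tell(0) @ H0 ⇒ log+=0
        H0 returns (6, (0))
        H1 returns (6, (0))
        H2 returns ((6, (0)), 8)
        H3 returns [((6, (0)), 8)]
        H4 returns [[((6, (0)), 8)]]
      branch[2] choose=2:
        tell(2) @ H0 ⇒ log+=2
        H0 returns (6, (2))
        H1 returns (6, (2))
        H2 returns ((6, (2)), 8)
        H3 returns [((6, (2)), 8)]
        H4 returns [[((6, (2)), 8)]]
  branch[2] choose=2:
    choose[0, 0, 2] @ H4
      branch[0] choose=0:
        tell(0) @ H0 ⇒ log+=0
        H0 returns (2, (0))
        H1 returns (2, (0))
        H2 returns ((2, (0)), 8)
        H3 returns [((2, (0)), 8)]
        H4 returns [[((2, (0)), 8)]]
      branch[1] choose=0:
        tell(0) @ H0 ⇒ log+=0
        H0 returns (2, (0))
        H1 returns (2, (0))
        H2 returns ((2, (0)), 8)
        H3 returns [((2, (0)), 8)]
        H4 returns [[((2, (0)), 8)]]
      branch[2] choose=2:
        tell(2) @ H0 ⇒ log+=2
        H0 returns (2, (2))
        H1 returns (2, (2))
        H2 returns ((2, (2)), 8)
        H3 returns [((2, (2)), 8)]
        H4 returns [[((2, (2)), 8)]]
= [[((5, (0)), 8)], [((5, (0)), 8)], [((5, (2)), 8)], [((6, (0)), 8)], [((6, (0)), 8)], [((6, (2)), 8)], [((2, (0)), 8)], [((2, (0)), 8)], [((2, (2)), 8)]]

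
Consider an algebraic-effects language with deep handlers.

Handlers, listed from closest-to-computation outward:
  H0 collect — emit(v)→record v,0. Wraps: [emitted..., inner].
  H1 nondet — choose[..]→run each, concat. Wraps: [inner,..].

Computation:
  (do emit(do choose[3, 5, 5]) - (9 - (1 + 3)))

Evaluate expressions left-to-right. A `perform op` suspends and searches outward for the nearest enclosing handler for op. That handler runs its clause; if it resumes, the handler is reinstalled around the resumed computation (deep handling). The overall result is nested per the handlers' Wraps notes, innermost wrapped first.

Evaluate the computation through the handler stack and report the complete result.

Answer: [[3, -5], [5, -5], [5, -5]]

Working:
choose[3, 5, 5] @ H1
  branch[0] choose=3:
    emit(3) @ H0 ⇒ out+=3
    H0 returns [3, -5]
    H1 returns [[3, -5]]
  branch[1] choose=5:
    emit(5) @ H0 ⇒ out+=5
    H0 returns [5, -5]
    H1 returns [[5, -5]]
  branch[2] choose=5:
    emit(5) @ H0 ⇒ out+=5
    H0 returns [5, -5]
    H1 returns [[5, -5]]
= [[3, -5], [5, -5], [5, -5]]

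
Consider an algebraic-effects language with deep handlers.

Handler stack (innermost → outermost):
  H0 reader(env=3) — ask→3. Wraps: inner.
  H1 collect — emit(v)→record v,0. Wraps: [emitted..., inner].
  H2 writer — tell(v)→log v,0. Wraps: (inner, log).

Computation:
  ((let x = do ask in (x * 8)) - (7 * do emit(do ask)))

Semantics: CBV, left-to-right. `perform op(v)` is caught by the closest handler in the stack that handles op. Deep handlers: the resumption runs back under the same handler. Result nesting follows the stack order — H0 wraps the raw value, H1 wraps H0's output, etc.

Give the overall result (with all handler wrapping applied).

Answer: ([3, 24], ())

Working:
ask @ H0 ⇒ 3
ask @ H0 ⇒ 3
emit(3) @ H1 ⇒ out+=3
H0 returns 24
H1 returns [3, 24]
H2 returns ([3, 24], ())
= ([3, 24], ())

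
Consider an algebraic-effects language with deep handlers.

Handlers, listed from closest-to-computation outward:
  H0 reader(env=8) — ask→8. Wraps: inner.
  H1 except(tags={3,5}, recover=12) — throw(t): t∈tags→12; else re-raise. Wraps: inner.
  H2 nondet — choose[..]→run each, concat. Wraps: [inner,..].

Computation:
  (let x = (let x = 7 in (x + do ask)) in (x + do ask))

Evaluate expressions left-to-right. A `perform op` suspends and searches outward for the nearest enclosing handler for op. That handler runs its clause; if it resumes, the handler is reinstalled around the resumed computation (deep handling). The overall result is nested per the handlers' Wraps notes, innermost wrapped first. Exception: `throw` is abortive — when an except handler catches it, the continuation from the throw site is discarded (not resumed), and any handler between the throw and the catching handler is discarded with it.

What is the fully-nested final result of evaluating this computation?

Answer: [23]

Evaluation trace:
ask @ H0 ⇒ 8
ask @ H0 ⇒ 8
H0 returns 23
H1 returns 23
H2 returns [23]
= [23]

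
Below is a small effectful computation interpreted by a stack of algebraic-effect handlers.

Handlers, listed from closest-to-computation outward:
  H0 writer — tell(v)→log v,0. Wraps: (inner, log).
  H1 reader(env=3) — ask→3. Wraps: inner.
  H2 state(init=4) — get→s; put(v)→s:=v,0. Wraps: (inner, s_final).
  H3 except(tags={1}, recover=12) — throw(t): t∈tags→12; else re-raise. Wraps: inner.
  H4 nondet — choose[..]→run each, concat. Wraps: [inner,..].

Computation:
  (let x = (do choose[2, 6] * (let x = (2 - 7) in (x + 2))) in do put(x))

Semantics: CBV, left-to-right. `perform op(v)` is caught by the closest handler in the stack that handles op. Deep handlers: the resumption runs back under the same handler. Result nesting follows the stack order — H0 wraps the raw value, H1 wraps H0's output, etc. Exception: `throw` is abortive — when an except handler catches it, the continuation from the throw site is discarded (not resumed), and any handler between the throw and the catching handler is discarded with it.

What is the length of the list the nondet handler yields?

Answer: 2

Evaluation trace:
choose[2, 6] @ H4
  branch[0] choose=2:
    put(-6) @ H2 ⇒ s:=-6
    H0 returns (0, ())
    H1 returns (0, ())
    H2 returns ((0, ()), -6)
    H3 returns ((0, ()), -6)
    H4 returns [((0, ()), -6)]
  branch[1] choose=6:
    put(-18) @ H2 ⇒ s:=-18
    H0 returns (0, ())
    H1 returns (0, ())
    H2 returns ((0, ()), -18)
    H3 returns ((0, ()), -18)
    H4 returns [((0, ()), -18)]
= [((0, ()), -6), ((0, ()), -18)]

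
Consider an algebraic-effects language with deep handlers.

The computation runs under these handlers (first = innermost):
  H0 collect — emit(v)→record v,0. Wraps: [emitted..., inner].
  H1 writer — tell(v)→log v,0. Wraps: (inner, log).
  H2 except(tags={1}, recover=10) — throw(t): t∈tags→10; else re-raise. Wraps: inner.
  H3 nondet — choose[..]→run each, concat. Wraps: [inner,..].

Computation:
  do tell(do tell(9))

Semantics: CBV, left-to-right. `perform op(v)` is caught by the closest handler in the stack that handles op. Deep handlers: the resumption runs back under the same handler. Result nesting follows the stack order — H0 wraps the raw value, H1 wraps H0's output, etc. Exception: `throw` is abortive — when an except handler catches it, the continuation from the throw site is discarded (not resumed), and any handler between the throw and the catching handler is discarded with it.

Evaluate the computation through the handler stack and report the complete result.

Step-by-step:
tell(9) @ H1 ⇒ log+=9
tell(0) @ H1 ⇒ log+=0
H0 returns [0]
H1 returns ([0], (9, 0))
H2 returns ([0], (9, 0))
H3 returns [([0], (9, 0))]
= [([0], (9, 0))]

Answer: [([0], (9, 0))]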